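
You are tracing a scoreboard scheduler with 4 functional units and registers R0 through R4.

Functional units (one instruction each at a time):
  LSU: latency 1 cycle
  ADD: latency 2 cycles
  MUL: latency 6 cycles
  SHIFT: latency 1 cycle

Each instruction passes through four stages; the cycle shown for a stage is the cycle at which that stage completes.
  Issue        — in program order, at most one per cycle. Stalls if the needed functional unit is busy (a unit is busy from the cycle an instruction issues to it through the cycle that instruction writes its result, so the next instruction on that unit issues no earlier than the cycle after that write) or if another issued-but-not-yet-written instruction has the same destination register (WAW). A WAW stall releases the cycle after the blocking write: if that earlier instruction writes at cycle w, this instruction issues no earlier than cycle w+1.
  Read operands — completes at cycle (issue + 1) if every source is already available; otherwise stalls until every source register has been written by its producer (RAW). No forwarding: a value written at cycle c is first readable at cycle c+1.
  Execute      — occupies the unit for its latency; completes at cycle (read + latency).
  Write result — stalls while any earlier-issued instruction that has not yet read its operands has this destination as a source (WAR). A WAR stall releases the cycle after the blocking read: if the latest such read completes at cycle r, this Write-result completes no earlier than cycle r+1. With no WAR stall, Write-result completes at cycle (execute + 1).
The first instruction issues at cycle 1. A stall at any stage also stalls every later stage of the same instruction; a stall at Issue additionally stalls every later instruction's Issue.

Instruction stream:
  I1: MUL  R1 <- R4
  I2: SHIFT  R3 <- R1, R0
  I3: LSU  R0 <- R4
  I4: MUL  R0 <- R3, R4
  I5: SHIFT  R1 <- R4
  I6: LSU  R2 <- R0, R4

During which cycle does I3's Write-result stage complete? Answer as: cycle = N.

I1  is:1  ro:2  ex:8  wr:9
I2  is:2  ro:10  ex:11  wr:12  — RAW R1: wait I1 write@9
I3  is:3  ro:4  ex:5  wr:11  — WAR R0: wait I2 read@10
I4  is:12  ro:13  ex:19  wr:20  — WAW R0: wait I3 write@11
I5  is:13  ro:14  ex:15  wr:16
I6  is:14  ro:21  ex:22  wr:23  — RAW R0: wait I4 write@20

cycle = 11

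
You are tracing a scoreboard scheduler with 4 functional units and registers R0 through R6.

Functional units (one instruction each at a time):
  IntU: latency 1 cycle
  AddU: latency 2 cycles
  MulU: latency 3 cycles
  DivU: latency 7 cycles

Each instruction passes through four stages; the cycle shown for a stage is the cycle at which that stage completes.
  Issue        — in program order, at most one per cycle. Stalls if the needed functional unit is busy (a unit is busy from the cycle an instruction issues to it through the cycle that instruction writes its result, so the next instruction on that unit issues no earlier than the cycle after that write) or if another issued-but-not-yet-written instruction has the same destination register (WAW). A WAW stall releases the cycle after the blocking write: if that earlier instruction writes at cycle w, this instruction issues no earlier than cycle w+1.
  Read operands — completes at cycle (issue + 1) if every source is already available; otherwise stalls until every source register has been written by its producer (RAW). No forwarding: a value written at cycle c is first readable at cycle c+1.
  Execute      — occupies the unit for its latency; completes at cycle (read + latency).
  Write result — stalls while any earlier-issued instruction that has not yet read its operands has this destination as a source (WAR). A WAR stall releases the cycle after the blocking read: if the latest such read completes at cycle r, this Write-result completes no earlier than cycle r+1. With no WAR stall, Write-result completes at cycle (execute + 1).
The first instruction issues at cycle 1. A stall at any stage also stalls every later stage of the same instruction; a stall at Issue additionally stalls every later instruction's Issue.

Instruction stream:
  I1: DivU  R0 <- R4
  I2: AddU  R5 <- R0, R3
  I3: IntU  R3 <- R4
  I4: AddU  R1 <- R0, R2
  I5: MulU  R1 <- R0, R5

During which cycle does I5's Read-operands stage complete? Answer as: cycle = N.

cycle = 21

t=1  I1 dispatched to DivU
t=2  I1 operands ready; I2 dispatched to AddU
t=3  I3 dispatched to IntU
t=4  I3 operands ready
t=5  I3 complete
t=9  I1 complete
t=10  R0←I1
t=11  I2 operands ready
t=12  R3←I3
t=13  I2 complete
t=14  R5←I2
t=15  I4 dispatched to AddU
t=16  I4 operands ready
t=18  I4 complete
t=19  R1←I4
t=20  I5 dispatched to MulU
t=21  I5 operands ready
t=24  I5 complete
t=25  R1←I5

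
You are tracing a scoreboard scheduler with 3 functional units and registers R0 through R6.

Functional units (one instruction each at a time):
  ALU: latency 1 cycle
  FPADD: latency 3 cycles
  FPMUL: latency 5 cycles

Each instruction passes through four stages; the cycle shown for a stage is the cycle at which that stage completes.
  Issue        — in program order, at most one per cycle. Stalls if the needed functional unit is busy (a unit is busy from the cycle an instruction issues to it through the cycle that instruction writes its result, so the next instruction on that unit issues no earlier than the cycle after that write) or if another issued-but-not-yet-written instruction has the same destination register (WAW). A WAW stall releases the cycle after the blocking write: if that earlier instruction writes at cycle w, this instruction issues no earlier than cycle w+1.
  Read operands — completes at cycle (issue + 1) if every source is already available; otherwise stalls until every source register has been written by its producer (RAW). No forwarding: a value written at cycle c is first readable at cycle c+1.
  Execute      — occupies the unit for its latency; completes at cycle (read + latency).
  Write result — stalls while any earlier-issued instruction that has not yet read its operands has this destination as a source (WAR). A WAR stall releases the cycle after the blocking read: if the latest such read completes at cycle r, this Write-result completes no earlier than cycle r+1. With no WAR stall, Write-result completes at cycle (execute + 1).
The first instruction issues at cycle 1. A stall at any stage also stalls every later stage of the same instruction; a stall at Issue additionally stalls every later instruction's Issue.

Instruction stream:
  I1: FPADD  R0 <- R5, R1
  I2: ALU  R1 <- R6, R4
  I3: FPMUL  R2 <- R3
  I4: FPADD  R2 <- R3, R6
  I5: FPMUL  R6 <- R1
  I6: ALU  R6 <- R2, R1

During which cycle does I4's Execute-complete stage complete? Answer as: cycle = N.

I1: IS=1 RO=2 EX=5 WR=6
I2: IS=2 RO=3 EX=4 WR=5
I3: IS=3 RO=4 EX=9 WR=10
I4: IS=11 RO=12 EX=15 WR=16  [WAW R2: wait I3 write@10]
I5: IS=12 RO=13 EX=18 WR=19
I6: IS=20 RO=21 EX=22 WR=23  [WAW R6: wait I5 write@19]

cycle = 15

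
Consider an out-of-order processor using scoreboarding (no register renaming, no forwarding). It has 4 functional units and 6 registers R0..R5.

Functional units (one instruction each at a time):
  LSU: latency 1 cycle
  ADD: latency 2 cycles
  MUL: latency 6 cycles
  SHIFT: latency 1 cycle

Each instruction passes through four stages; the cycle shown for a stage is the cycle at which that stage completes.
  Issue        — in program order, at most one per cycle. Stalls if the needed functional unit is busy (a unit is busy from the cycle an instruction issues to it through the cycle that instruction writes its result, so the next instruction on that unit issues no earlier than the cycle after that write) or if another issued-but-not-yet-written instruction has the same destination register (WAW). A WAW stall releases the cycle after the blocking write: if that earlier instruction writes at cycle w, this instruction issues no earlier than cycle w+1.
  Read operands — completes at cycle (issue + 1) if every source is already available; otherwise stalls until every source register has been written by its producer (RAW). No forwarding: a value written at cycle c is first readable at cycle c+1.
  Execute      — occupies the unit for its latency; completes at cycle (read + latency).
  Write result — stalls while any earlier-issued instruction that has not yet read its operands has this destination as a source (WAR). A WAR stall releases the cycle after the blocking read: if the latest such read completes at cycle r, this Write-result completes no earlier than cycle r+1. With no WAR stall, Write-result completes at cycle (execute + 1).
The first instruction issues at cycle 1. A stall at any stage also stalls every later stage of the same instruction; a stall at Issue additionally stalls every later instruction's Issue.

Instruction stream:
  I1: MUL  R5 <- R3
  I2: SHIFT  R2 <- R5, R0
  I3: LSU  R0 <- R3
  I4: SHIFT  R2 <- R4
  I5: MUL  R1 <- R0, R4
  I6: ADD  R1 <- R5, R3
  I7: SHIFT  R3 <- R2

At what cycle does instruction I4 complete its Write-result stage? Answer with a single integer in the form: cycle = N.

I1: IS=1 RO=2 EX=8 WR=9
I2: IS=2 RO=10 EX=11 WR=12  [RAW R5: wait I1 write@9]
I3: IS=3 RO=4 EX=5 WR=11  [WAR R0: wait I2 read@10]
I4: IS=13 RO=14 EX=15 WR=16  [struct: SHIFT busy until I2 writes@12]
I5: IS=14 RO=15 EX=21 WR=22
I6: IS=23 RO=24 EX=26 WR=27  [WAW R1: wait I5 write@22]
I7: IS=24 RO=25 EX=26 WR=27

cycle = 16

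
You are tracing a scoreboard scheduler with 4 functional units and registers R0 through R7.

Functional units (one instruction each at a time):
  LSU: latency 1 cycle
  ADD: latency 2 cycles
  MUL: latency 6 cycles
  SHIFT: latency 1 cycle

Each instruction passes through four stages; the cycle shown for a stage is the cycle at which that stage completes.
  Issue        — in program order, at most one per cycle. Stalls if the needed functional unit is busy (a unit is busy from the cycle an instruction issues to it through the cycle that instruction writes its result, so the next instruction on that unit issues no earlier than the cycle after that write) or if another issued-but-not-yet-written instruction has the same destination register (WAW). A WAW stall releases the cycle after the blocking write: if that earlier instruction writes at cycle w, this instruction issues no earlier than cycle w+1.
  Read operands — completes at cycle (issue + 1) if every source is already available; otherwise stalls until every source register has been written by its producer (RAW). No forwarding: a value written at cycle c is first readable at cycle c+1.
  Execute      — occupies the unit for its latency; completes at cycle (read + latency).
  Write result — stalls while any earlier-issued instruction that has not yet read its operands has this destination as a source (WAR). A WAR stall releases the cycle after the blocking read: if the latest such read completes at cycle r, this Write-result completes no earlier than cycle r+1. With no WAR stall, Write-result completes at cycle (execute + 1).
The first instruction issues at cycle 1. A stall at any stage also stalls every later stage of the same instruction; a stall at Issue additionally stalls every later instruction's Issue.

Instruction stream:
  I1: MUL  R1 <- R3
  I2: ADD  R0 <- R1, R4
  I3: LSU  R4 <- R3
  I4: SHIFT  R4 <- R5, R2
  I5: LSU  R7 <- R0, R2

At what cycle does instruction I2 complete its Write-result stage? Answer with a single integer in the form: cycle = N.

I1 -> (1, 2, 8, 9)
I2 -> (2, 10, 12, 13)  // RAW R1: wait I1 write@9
I3 -> (3, 4, 5, 11)  // WAR R4: wait I2 read@10
I4 -> (12, 13, 14, 15)  // WAW R4: wait I3 write@11
I5 -> (13, 14, 15, 16)

cycle = 13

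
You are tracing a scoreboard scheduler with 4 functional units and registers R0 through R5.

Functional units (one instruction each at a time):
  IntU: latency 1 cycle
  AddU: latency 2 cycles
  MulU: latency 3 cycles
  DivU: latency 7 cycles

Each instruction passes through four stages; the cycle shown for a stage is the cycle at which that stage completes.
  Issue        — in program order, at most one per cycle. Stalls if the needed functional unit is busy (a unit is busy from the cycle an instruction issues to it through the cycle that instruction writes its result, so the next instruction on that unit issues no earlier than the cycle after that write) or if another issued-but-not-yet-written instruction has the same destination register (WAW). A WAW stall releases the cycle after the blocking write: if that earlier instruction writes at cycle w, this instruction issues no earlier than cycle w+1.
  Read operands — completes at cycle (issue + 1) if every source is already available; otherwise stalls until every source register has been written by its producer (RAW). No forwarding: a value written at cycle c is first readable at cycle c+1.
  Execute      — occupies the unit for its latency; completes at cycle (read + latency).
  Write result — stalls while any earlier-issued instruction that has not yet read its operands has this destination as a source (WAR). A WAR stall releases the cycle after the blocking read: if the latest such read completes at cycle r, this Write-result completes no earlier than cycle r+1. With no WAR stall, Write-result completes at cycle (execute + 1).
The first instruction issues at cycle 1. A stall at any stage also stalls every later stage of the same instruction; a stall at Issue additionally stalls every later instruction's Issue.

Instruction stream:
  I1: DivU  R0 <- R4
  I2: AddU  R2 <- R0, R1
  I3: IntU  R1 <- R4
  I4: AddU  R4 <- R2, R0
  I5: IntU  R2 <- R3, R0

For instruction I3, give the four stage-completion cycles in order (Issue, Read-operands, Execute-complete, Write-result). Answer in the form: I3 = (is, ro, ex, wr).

I3 = (3, 4, 5, 12)

c1: I1 dispatched to DivU
c2: I1 operands ready; I2 dispatched to AddU
c3: I3 dispatched to IntU
c4: I3 operands ready
c5: I3 complete
c9: I1 complete
c10: R0←I1
c11: I2 operands ready
c12: R1←I3
c13: I2 complete
c14: R2←I2
c15: I4 dispatched to AddU
c16: I4 operands ready; I5 dispatched to IntU
c17: I5 operands ready
c18: I4 complete; I5 complete
c19: R4←I4; R2←I5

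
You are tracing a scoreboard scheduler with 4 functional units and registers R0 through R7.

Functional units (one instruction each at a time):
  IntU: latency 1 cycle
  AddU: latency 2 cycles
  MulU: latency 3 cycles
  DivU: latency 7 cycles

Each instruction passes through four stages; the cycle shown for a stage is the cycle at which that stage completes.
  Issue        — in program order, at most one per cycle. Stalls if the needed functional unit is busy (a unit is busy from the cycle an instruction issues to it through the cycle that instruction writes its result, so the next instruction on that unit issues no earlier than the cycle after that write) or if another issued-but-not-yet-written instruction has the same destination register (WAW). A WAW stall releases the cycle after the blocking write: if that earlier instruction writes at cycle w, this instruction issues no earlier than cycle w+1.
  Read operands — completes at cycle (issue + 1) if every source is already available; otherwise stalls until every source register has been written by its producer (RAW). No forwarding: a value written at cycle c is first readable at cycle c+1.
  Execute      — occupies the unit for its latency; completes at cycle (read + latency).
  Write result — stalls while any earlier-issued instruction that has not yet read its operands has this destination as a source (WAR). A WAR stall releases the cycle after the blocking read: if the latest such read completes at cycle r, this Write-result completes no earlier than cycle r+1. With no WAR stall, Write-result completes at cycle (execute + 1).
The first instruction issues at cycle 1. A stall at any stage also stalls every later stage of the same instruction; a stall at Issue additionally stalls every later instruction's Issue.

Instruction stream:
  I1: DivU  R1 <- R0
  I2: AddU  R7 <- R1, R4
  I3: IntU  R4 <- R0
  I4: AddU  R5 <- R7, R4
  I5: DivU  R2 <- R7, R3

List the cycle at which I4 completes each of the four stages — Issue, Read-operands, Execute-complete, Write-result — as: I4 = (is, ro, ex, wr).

cycle 1: issue I1 (DivU)
cycle 2: I1 read-ops · issue I2 (AddU)
cycle 3: issue I3 (IntU)
cycle 4: I3 read-ops
cycle 5: I3 finished on IntU
cycle 9: I1 finished on DivU
cycle 10: I1→R1
cycle 11: I2 read-ops
cycle 12: I3→R4
cycle 13: I2 finished on AddU
cycle 14: I2→R7
cycle 15: issue I4 (AddU)
cycle 16: I4 read-ops · issue I5 (DivU)
cycle 17: I5 read-ops
cycle 18: I4 finished on AddU
cycle 19: I4→R5
cycle 24: I5 finished on DivU
cycle 25: I5→R2

I4 = (15, 16, 18, 19)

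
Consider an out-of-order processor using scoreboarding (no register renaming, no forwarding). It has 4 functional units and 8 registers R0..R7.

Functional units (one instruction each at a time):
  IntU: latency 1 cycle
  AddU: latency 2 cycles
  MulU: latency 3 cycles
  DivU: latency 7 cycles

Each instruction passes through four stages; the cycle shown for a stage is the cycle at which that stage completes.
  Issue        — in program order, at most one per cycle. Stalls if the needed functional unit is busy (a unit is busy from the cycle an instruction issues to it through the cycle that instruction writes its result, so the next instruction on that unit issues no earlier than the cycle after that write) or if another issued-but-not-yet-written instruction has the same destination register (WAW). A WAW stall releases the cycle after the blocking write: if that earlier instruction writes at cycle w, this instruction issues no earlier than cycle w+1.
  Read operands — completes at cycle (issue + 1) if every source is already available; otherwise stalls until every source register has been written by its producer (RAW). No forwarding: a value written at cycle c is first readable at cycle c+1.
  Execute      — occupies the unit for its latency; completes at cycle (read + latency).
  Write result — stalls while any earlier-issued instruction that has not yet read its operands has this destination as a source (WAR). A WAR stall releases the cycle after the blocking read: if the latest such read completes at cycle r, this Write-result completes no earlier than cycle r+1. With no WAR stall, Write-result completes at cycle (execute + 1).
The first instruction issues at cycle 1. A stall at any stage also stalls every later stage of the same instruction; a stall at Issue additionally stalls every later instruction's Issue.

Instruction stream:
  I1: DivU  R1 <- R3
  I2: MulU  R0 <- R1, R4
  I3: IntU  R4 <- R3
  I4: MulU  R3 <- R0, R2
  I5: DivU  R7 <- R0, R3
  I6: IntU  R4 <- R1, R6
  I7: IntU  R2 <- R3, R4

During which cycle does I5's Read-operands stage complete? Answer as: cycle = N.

I1 -> (1, 2, 9, 10)
I2 -> (2, 11, 14, 15)  // RAW R1: wait I1 write@10
I3 -> (3, 4, 5, 12)  // WAR R4: wait I2 read@11
I4 -> (16, 17, 20, 21)  // struct: MulU busy until I2 writes@15
I5 -> (17, 22, 29, 30)  // RAW R3: wait I4 write@21
I6 -> (18, 19, 20, 21)
I7 -> (22, 23, 24, 25)  // struct: IntU busy until I6 writes@21

cycle = 22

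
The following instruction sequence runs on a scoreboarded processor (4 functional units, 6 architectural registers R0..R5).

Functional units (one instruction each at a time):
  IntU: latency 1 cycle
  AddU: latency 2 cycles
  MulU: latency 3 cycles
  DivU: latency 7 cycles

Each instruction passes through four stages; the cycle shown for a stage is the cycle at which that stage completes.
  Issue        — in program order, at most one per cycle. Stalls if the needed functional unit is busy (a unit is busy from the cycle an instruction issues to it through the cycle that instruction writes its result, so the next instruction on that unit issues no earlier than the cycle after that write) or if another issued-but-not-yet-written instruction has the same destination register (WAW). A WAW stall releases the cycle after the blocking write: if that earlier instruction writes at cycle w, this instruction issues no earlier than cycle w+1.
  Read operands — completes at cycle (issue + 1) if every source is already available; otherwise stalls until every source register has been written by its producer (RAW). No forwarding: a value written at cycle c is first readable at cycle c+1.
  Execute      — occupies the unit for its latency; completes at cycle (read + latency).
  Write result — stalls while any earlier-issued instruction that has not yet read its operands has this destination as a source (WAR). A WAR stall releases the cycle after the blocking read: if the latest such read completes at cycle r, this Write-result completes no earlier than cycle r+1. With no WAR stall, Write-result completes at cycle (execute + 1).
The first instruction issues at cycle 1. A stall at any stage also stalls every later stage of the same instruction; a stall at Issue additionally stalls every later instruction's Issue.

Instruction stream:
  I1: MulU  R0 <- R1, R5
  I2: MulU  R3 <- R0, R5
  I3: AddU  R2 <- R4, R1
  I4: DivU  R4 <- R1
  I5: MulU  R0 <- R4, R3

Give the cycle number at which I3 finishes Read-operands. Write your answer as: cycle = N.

cycle = 9

[1] I1 dispatched to MulU
[2] I1 operands ready
[5] I1 complete
[6] R0←I1
[7] I2 dispatched to MulU
[8] I2 operands ready | I3 dispatched to AddU
[9] I3 operands ready | I4 dispatched to DivU
[10] I4 operands ready
[11] I2 complete | I3 complete
[12] R3←I2 | R2←I3
[13] I5 dispatched to MulU
[17] I4 complete
[18] R4←I4
[19] I5 operands ready
[22] I5 complete
[23] R0←I5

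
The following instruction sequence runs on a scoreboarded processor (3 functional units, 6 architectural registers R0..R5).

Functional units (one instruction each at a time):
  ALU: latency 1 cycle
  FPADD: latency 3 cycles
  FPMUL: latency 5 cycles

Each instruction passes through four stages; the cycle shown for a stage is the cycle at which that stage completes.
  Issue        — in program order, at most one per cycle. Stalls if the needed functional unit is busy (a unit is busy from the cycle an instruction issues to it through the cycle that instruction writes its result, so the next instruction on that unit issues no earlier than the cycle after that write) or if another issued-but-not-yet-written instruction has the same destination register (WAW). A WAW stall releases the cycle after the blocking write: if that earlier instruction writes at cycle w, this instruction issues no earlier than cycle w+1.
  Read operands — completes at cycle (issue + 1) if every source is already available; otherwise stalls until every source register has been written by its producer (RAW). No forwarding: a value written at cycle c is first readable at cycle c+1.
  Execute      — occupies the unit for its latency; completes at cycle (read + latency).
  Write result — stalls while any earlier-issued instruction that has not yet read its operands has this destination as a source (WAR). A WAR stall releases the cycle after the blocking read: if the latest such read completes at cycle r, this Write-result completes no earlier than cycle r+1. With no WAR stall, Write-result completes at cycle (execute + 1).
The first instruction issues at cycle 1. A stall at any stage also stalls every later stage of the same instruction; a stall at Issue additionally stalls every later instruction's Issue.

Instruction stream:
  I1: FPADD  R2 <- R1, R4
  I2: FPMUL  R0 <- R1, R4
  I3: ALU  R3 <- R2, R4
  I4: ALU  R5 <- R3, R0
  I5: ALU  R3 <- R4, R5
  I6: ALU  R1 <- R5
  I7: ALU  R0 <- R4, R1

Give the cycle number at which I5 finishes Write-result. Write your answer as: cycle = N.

  I1 | 1 | 2 | 5 | 6
  I2 | 2 | 3 | 8 | 9
  I3 | 3 | 7 | 8 | 9   RAW R2: wait I1 write@6
  I4 | 10 | 11 | 12 | 13   struct: ALU busy until I3 writes@9
  I5 | 14 | 15 | 16 | 17   struct: ALU busy until I4 writes@13
  I6 | 18 | 19 | 20 | 21   struct: ALU busy until I5 writes@17
  I7 | 22 | 23 | 24 | 25   struct: ALU busy until I6 writes@21

cycle = 17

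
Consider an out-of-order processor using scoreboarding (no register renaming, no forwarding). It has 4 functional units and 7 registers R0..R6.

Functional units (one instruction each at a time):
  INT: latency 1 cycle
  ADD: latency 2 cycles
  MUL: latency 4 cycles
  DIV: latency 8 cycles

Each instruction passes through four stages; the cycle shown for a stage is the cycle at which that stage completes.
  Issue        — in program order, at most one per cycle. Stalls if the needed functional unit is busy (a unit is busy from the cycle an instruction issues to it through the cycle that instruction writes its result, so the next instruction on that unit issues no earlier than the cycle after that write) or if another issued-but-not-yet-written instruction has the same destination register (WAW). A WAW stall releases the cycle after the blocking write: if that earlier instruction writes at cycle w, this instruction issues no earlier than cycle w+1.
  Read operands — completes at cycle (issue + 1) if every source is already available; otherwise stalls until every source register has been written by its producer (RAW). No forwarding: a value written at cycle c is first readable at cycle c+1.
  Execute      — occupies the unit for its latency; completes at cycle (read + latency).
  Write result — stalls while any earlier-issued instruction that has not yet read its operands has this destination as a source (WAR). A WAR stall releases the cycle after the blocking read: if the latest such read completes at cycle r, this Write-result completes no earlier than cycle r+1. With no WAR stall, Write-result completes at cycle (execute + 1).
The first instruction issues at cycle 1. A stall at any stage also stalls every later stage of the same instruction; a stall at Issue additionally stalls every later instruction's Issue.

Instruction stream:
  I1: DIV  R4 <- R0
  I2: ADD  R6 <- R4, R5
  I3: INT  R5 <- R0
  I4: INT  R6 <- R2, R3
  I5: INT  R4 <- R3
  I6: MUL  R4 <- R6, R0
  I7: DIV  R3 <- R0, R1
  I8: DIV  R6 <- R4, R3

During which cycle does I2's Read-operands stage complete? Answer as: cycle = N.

cycle = 12

I1: IS=1 RO=2 EX=10 WR=11
I2: IS=2 RO=12 EX=14 WR=15  [RAW R4: wait I1 write@11]
I3: IS=3 RO=4 EX=5 WR=13  [WAR R5: wait I2 read@12]
I4: IS=16 RO=17 EX=18 WR=19  [WAW R6: wait I2 write@15]
I5: IS=20 RO=21 EX=22 WR=23  [struct: INT busy until I4 writes@19]
I6: IS=24 RO=25 EX=29 WR=30  [WAW R4: wait I5 write@23]
I7: IS=25 RO=26 EX=34 WR=35
I8: IS=36 RO=37 EX=45 WR=46  [struct: DIV busy until I7 writes@35]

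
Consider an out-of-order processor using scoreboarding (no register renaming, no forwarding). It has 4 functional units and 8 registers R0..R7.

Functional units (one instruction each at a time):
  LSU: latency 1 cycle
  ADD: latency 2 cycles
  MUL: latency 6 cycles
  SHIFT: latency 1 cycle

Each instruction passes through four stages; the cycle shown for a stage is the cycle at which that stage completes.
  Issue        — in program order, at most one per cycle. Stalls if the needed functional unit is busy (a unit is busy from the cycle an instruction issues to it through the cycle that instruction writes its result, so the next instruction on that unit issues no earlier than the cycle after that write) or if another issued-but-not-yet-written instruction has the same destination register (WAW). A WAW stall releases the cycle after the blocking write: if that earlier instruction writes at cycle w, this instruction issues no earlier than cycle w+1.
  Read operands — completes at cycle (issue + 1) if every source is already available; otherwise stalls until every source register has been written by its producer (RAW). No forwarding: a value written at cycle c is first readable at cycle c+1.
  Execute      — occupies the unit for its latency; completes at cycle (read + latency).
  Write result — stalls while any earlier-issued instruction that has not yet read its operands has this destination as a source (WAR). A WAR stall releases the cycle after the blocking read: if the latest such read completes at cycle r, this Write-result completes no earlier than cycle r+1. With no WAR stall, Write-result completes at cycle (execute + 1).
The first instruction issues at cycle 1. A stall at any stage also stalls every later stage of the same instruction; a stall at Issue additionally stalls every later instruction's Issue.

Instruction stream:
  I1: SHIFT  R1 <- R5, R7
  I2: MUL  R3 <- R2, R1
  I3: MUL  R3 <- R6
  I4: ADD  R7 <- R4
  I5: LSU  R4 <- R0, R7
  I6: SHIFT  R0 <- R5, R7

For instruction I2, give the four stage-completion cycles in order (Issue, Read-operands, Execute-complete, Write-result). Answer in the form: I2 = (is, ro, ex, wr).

I2 = (2, 5, 11, 12)

1) issue 1, read 2, done 3, write 4
2) issue 2, read 5, done 11, write 12  <RAW R1: wait I1 write@4>
3) issue 13, read 14, done 20, write 21  <struct: MUL busy until I2 writes@12>
4) issue 14, read 15, done 17, write 18
5) issue 15, read 19, done 20, write 21  <RAW R7: wait I4 write@18>
6) issue 16, read 19, done 20, write 21  <RAW R7: wait I4 write@18>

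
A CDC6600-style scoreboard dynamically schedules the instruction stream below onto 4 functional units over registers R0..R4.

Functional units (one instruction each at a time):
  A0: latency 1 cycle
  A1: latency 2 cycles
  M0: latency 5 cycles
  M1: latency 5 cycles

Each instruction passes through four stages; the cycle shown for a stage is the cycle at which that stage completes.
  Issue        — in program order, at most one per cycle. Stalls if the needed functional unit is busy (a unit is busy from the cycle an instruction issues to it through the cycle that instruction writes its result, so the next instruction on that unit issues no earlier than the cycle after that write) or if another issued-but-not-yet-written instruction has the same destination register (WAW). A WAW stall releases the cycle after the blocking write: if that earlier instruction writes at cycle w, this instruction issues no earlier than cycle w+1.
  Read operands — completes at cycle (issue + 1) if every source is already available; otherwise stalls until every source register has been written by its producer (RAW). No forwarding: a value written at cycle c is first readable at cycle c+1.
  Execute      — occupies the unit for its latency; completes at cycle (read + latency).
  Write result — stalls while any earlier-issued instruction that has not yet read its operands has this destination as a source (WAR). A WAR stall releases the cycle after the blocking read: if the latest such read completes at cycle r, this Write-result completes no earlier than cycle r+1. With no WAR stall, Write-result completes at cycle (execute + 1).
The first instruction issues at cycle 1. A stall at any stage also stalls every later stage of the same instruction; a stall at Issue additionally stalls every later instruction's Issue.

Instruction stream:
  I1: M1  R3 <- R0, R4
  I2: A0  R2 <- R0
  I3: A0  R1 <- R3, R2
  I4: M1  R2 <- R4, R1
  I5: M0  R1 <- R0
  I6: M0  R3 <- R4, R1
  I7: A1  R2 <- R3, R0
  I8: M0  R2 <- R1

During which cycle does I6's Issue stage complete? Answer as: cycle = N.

cycle = 20

t=1  issue I1 (M1)
t=2  I1 read-ops, issue I2 (A0)
t=3  I2 read-ops
t=4  I2 finished on A0
t=5  I2→R2
t=6  issue I3 (A0)
t=7  I1 finished on M1
t=8  I1→R3
t=9  I3 read-ops, issue I4 (M1)
t=10  I3 finished on A0
t=11  I3→R1
t=12  I4 read-ops, issue I5 (M0)
t=13  I5 read-ops
t=17  I4 finished on M1
t=18  I4→R2, I5 finished on M0
t=19  I5→R1
t=20  issue I6 (M0)
t=21  I6 read-ops, issue I7 (A1)
t=26  I6 finished on M0
t=27  I6→R3
t=28  I7 read-ops
t=30  I7 finished on A1
t=31  I7→R2
t=32  issue I8 (M0)
t=33  I8 read-ops
t=38  I8 finished on M0
t=39  I8→R2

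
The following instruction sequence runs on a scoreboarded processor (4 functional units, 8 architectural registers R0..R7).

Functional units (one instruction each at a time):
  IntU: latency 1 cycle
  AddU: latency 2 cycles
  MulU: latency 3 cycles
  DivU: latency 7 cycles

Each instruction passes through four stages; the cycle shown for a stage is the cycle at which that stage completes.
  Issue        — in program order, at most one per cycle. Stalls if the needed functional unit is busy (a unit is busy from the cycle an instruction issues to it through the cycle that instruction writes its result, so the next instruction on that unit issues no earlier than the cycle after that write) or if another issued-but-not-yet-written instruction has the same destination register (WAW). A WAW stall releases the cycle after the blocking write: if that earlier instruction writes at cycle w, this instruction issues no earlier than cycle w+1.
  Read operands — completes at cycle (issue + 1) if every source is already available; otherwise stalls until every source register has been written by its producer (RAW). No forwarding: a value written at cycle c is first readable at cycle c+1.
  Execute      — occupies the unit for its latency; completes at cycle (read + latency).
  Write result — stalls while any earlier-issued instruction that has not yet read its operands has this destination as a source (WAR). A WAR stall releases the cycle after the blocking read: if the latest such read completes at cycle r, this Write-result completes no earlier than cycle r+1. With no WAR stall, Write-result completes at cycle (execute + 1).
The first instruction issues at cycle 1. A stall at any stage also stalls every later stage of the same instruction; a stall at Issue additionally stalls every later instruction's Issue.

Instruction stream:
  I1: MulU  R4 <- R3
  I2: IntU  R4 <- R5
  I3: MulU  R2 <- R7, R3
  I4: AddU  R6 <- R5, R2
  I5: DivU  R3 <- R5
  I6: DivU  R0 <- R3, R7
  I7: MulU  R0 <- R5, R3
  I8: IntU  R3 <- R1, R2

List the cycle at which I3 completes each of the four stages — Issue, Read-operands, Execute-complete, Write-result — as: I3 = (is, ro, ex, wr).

c1: I1→MulU
c2: I1 RO
c5: I1 EX
c6: I1 WR R4
c7: I2→IntU
c8: I2 RO | I3→MulU
c9: I2 EX | I3 RO | I4→AddU
c10: I2 WR R4 | I5→DivU
c11: I5 RO
c12: I3 EX
c13: I3 WR R2
c14: I4 RO
c16: I4 EX
c17: I4 WR R6
c18: I5 EX
c19: I5 WR R3
c20: I6→DivU
c21: I6 RO
c28: I6 EX
c29: I6 WR R0
c30: I7→MulU
c31: I7 RO | I8→IntU
c32: I8 RO
c33: I8 EX
c34: I7 EX | I8 WR R3
c35: I7 WR R0

I3 = (8, 9, 12, 13)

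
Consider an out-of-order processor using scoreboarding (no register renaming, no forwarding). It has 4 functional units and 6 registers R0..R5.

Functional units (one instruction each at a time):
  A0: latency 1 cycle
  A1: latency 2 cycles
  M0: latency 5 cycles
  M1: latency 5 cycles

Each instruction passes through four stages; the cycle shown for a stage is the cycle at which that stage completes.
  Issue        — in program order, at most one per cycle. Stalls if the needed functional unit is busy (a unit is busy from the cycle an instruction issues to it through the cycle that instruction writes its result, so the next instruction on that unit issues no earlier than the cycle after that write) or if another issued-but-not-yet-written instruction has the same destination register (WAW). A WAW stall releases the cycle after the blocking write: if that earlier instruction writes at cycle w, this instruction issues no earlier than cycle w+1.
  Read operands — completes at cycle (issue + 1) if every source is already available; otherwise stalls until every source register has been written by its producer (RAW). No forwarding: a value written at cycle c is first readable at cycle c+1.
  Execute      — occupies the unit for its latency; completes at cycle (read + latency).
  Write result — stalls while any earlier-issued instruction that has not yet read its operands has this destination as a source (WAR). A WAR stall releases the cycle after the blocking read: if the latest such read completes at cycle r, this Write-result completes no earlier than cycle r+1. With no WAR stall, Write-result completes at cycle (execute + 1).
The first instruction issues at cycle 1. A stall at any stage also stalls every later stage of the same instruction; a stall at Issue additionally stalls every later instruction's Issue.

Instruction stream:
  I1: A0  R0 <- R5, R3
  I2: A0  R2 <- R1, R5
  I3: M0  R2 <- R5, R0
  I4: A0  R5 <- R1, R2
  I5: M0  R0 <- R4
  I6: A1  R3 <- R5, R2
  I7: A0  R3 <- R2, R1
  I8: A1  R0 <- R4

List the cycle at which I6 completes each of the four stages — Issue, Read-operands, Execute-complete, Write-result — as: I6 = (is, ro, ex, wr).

[I1] 1/2/3/4
[I2] 5/6/7/8  (struct: A0 busy until I1 writes@4)
[I3] 9/10/15/16  (WAW R2: wait I2 write@8)
[I4] 10/17/18/19  (RAW R2: wait I3 write@16)
[I5] 17/18/23/24  (struct: M0 busy until I3 writes@16)
[I6] 18/20/22/23  (RAW R5: wait I4 write@19)
[I7] 24/25/26/27  (WAW R3: wait I6 write@23)
[I8] 25/26/28/29

I6 = (18, 20, 22, 23)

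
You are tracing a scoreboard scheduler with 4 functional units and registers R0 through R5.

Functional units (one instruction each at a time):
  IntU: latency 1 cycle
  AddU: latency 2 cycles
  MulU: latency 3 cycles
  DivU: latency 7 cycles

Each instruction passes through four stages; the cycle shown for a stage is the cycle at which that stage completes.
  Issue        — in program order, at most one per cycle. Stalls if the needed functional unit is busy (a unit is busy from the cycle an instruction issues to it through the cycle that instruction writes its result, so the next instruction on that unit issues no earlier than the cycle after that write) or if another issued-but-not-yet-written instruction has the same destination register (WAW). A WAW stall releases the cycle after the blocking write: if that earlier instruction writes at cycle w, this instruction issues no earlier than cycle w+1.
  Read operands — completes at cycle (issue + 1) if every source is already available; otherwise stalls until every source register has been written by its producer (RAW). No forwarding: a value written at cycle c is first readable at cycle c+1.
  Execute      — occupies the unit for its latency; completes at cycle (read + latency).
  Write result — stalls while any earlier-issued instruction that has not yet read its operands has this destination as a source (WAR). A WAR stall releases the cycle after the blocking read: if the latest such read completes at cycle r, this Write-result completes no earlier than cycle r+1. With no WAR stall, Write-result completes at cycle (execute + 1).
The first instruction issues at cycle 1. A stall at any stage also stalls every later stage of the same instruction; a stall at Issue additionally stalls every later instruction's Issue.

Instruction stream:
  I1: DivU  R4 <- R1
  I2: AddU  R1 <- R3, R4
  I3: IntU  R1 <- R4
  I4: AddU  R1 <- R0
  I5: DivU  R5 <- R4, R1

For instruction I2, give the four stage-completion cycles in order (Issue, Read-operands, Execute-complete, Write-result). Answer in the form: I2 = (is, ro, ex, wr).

  I1 | 1 | 2 | 9 | 10
  I2 | 2 | 11 | 13 | 14   RAW R4: wait I1 write@10
  I3 | 15 | 16 | 17 | 18   WAW R1: wait I2 write@14
  I4 | 19 | 20 | 22 | 23   WAW R1: wait I3 write@18
  I5 | 20 | 24 | 31 | 32   RAW R1: wait I4 write@23

I2 = (2, 11, 13, 14)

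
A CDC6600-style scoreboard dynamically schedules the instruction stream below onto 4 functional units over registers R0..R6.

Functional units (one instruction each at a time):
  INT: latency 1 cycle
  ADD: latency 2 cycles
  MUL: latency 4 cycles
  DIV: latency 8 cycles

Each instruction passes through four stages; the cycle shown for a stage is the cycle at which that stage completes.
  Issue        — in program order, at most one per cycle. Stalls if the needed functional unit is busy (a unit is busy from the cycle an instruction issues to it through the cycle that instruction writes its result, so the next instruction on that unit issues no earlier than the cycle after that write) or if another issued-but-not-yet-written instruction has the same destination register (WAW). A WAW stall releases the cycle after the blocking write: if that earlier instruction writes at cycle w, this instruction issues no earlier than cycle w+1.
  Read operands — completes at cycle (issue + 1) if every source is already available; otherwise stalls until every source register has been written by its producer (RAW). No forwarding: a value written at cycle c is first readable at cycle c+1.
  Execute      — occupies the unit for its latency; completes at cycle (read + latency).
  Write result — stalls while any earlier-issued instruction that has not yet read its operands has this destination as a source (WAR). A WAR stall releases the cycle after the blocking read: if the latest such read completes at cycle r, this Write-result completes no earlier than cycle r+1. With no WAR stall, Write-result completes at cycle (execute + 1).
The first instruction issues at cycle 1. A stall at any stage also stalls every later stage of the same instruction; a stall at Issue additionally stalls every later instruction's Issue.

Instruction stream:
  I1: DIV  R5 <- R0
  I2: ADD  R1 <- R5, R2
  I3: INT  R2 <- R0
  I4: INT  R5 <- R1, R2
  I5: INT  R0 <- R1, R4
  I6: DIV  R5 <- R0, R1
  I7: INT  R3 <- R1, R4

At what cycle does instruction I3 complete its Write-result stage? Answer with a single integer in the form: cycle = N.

cycle = 13

[1] I1 issues→DIV
[2] I1 reads · I2 issues→ADD
[3] I3 issues→INT
[4] I3 reads
[5] I3 exec-done
[10] I1 exec-done
[11] I1 writes R5
[12] I2 reads
[13] I3 writes R2
[14] I2 exec-done · I4 issues→INT
[15] I2 writes R1
[16] I4 reads
[17] I4 exec-done
[18] I4 writes R5
[19] I5 issues→INT
[20] I5 reads · I6 issues→DIV
[21] I5 exec-done
[22] I5 writes R0
[23] I6 reads · I7 issues→INT
[24] I7 reads
[25] I7 exec-done
[26] I7 writes R3
[31] I6 exec-done
[32] I6 writes R5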